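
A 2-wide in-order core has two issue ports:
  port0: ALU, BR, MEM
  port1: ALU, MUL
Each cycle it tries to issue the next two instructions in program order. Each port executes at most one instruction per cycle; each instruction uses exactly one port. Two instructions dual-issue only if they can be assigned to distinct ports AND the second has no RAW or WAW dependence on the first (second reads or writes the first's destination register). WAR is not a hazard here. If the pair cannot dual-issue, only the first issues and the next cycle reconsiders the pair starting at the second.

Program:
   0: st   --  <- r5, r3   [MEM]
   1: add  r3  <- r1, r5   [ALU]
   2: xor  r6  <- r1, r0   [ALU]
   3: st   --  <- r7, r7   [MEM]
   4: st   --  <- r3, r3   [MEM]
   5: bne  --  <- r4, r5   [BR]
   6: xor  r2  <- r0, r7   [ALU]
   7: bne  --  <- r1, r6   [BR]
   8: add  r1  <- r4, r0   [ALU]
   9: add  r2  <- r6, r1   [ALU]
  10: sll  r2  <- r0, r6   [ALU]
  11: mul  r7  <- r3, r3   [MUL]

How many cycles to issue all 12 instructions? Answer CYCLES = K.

c0: i0&i1 st add  2-wide
c1: i2&i3 xor st  2-wide
c2: i4 st  no-port MEM/BR
c3: i5&i6 bne xor  2-wide
c4: i7&i8 bne add  2-wide
c5: i9 add  WAW r2
c6: i10&i11 sll mul  2-wide

CYCLES = 7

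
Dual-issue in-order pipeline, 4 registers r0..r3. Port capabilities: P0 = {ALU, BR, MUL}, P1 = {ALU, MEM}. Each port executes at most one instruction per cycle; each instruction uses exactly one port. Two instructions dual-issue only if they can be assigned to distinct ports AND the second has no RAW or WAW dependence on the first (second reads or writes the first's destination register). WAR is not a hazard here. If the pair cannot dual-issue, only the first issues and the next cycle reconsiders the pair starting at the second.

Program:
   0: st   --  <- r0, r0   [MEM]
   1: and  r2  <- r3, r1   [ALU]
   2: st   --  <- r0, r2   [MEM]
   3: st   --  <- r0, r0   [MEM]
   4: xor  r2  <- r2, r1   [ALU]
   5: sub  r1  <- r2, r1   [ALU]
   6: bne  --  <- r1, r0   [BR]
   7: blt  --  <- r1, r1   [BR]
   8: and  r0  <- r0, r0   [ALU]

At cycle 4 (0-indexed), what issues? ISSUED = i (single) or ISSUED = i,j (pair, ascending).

ISSUED = 6

t=0 i0/i1:st.MEM and.ALU ; 2-wide
t=1 i2:st.MEM ; no-port MEM/MEM
t=2 i3/i4:st.MEM xor.ALU ; 2-wide
t=3 i5:sub.ALU ; RAW r1
t=4 i6:bne.BR ; no-port BR/BR
t=5 i7/i8:blt.BR and.ALU ; 2-wide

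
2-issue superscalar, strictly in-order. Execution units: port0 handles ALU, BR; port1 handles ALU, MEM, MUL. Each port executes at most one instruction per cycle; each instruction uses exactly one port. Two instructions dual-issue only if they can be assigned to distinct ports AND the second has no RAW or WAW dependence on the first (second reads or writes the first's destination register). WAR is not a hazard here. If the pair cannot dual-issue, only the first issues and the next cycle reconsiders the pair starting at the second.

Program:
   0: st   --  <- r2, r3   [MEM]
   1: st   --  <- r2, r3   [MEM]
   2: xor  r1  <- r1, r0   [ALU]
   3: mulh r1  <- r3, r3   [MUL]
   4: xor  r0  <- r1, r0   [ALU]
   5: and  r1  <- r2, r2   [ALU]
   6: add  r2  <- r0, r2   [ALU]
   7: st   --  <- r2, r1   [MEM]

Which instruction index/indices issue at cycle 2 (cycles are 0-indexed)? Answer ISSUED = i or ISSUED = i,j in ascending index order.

c0: i0 st  no-port MEM/MEM
c1: i1&i2 st;xor  dual
c2: i3 mulh  RAW r1
c3: i4&i5 xor;and  dual
c4: i6 add  RAW r2
c5: i7 st  tail

ISSUED = 3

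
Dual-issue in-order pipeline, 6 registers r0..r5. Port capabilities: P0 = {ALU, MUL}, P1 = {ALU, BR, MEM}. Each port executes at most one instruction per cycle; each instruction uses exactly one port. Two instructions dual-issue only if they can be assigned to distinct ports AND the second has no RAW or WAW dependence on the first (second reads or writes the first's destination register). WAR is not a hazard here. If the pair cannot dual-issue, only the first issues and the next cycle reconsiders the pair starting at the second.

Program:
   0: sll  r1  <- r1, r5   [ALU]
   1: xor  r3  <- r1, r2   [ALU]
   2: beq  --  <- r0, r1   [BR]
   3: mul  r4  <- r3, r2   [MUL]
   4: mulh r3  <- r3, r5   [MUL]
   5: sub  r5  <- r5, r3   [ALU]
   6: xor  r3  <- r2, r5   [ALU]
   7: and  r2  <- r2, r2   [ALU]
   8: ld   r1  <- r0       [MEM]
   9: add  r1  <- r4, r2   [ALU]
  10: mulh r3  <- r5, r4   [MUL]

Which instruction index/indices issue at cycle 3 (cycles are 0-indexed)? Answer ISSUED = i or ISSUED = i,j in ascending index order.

ISSUED = 4

0. sll @i0  | RAW r1
1. xor beq @i1+i2  | pair
2. mul @i3  | no-port MUL/MUL
3. mulh @i4  | RAW r3
4. sub @i5  | RAW r5
5. xor and @i6+i7  | pair
6. ld @i8  | WAW r1
7. add mulh @i9+i10  | pair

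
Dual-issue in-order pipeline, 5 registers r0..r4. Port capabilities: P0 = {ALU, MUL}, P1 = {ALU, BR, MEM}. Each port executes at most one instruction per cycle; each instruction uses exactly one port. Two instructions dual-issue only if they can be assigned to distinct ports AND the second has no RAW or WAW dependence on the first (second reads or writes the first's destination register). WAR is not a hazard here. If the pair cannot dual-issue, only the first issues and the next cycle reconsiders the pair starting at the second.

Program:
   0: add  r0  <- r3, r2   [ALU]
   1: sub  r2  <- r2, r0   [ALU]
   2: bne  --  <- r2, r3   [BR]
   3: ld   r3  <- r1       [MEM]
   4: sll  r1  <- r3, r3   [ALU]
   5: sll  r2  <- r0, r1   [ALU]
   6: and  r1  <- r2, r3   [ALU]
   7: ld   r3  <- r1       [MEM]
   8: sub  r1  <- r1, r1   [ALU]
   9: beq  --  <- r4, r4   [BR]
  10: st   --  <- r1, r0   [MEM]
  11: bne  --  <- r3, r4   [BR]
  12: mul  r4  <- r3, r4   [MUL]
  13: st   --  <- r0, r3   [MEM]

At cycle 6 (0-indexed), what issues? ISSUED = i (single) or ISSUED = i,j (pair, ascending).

ISSUED = 6

0. add.ALU @i0  | RAW r0
1. sub.ALU @i1  | RAW r2
2. bne.BR @i2  | no-port BR/MEM
3. ld.MEM @i3  | RAW r3
4. sll.ALU @i4  | RAW r1
5. sll.ALU @i5  | RAW r2
6. and.ALU @i6  | RAW r1
7. ld.MEM;sub.ALU @i7/i8  | pair
8. beq.BR @i9  | no-port BR/MEM
9. st.MEM @i10  | no-port MEM/BR
10. bne.BR;mul.MUL @i11/i12  | pair
11. st.MEM @i13  | tail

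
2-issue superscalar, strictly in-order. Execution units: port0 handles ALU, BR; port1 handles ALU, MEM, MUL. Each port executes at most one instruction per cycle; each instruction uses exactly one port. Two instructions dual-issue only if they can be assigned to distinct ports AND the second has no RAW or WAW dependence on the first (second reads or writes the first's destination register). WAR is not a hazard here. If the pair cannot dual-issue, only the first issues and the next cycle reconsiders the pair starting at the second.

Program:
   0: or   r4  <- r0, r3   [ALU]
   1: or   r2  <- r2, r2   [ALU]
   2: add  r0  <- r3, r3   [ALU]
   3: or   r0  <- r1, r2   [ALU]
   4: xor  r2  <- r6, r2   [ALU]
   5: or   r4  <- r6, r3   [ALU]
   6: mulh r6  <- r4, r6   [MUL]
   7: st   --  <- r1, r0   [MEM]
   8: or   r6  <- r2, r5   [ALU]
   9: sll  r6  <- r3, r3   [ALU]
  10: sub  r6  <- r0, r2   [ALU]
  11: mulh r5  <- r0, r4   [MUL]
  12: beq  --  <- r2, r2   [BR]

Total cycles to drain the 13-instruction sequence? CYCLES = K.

0. or.ALU;or.ALU @i0,i1  | pair
1. add.ALU @i2  | WAW r0
2. or.ALU;xor.ALU @i3,i4  | pair
3. or.ALU @i5  | RAW r4
4. mulh.MUL @i6  | no-port MUL/MEM
5. st.MEM;or.ALU @i7,i8  | pair
6. sll.ALU @i9  | WAW r6
7. sub.ALU;mulh.MUL @i10,i11  | pair
8. beq.BR @i12  | tail

CYCLES = 9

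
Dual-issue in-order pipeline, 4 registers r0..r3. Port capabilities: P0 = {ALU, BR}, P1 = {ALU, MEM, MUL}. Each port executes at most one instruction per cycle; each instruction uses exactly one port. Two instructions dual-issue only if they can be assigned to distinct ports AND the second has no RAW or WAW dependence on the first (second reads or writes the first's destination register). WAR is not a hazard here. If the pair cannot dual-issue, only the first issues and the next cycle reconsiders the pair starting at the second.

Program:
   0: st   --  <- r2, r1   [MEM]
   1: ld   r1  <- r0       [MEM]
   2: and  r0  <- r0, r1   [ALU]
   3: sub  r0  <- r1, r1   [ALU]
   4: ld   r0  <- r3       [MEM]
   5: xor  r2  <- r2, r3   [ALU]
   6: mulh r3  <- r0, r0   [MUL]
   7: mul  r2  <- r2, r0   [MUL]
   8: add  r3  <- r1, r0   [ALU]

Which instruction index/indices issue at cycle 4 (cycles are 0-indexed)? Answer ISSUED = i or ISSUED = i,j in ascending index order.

[0] i0  st  -- no-port MEM/MEM
[1] i1  ld  -- RAW r1
[2] i2  and  -- WAW r0
[3] i3  sub  -- WAW r0
[4] i4,i5  ld xor  -- dual
[5] i6  mulh  -- no-port MUL/MUL
[6] i7,i8  mul add  -- dual

ISSUED = 4,5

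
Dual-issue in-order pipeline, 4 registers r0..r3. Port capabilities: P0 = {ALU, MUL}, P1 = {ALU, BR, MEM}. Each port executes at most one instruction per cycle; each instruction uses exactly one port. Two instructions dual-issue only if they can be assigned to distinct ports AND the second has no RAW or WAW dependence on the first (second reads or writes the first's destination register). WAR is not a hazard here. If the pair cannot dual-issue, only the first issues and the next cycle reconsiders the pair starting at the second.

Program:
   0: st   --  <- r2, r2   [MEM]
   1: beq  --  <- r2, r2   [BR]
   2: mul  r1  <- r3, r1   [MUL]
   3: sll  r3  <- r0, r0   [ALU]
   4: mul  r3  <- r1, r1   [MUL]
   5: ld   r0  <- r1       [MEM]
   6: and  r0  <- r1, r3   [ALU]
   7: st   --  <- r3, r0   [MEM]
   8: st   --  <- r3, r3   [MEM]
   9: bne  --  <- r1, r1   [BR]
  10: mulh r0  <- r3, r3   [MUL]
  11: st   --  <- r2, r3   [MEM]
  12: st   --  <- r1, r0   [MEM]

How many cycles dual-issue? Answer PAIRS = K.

[0] i0  st.MEM  -- no-port MEM/BR
[1] i1+i2  beq.BR+mul.MUL  -- dual
[2] i3  sll.ALU  -- WAW r3
[3] i4+i5  mul.MUL+ld.MEM  -- dual
[4] i6  and.ALU  -- RAW r0
[5] i7  st.MEM  -- no-port MEM/MEM
[6] i8  st.MEM  -- no-port MEM/BR
[7] i9+i10  bne.BR+mulh.MUL  -- dual
[8] i11  st.MEM  -- no-port MEM/MEM
[9] i12  st.MEM  -- tail

PAIRS = 3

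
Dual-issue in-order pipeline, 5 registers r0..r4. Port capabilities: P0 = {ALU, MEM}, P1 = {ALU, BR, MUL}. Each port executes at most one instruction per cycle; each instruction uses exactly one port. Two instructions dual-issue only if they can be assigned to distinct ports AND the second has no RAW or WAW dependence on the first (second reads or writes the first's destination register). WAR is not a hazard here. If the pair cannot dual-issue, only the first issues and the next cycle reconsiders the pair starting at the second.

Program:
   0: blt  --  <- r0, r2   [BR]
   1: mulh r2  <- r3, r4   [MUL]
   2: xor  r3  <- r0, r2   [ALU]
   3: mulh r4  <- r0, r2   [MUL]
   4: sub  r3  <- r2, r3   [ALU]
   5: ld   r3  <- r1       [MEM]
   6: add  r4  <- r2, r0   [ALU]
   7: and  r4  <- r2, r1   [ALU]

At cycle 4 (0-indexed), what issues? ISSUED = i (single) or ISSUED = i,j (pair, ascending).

t=0 i0:blt ; no-port BR/MUL
t=1 i1:mulh ; RAW r2
t=2 i2/i3:xor mulh ; dual
t=3 i4:sub ; WAW r3
t=4 i5/i6:ld add ; dual
t=5 i7:and ; tail

ISSUED = 5,6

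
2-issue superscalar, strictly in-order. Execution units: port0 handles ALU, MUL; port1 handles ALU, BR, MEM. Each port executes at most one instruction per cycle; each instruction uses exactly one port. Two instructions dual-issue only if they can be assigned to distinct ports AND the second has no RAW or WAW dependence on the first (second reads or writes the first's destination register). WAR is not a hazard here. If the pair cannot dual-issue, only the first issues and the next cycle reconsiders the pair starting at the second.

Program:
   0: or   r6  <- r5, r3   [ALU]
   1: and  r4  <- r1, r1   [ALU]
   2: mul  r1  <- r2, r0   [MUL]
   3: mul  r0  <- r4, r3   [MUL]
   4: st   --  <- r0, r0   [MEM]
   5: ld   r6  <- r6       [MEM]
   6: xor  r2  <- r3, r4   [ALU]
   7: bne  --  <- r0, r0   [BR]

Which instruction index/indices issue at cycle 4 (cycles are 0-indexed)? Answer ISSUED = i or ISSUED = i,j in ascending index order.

ISSUED = 5,6

[0] i0,i1  or;and  -- 2-wide
[1] i2  mul  -- no-port MUL/MUL
[2] i3  mul  -- RAW r0
[3] i4  st  -- no-port MEM/MEM
[4] i5,i6  ld;xor  -- 2-wide
[5] i7  bne  -- tail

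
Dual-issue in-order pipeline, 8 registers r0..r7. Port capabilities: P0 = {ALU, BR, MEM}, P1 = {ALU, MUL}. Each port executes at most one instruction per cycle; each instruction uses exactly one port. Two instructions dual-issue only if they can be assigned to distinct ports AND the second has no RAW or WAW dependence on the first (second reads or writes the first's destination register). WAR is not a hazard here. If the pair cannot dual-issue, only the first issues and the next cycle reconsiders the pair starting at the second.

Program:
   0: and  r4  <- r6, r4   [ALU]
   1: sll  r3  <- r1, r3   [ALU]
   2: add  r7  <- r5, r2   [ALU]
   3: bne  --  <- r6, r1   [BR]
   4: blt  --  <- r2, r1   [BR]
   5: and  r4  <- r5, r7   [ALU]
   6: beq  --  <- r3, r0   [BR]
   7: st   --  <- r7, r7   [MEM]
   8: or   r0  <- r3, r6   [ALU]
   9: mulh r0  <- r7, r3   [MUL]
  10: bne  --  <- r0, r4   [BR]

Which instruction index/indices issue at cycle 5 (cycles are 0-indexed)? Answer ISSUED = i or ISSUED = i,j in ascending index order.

ISSUED = 9

t=0 i0/i1:and/sll ; 2-wide
t=1 i2/i3:add/bne ; 2-wide
t=2 i4/i5:blt/and ; 2-wide
t=3 i6:beq ; no-port BR/MEM
t=4 i7/i8:st/or ; 2-wide
t=5 i9:mulh ; RAW r0
t=6 i10:bne ; tail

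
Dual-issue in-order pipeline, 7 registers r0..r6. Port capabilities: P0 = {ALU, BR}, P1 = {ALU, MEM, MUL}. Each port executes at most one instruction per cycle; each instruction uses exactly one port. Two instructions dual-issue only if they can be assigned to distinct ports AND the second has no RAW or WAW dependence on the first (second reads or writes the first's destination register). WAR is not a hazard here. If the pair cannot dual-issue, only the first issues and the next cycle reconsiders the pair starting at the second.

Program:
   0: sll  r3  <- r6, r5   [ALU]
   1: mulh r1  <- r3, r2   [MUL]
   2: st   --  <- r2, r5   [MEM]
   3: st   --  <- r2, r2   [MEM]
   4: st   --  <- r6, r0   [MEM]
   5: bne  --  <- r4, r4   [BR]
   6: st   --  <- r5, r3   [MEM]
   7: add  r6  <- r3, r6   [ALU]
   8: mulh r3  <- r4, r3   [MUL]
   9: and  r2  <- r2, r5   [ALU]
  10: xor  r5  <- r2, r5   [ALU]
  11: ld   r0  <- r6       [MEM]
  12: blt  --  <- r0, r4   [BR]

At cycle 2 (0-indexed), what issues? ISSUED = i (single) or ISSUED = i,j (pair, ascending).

ISSUED = 2

  cy0 -> i0 (sll.ALU) RAW r3
  cy1 -> i1 (mulh.MUL) no-port MUL/MEM
  cy2 -> i2 (st.MEM) no-port MEM/MEM
  cy3 -> i3 (st.MEM) no-port MEM/MEM
  cy4 -> i4,i5 (st.MEM;bne.BR) dual
  cy5 -> i6,i7 (st.MEM;add.ALU) dual
  cy6 -> i8,i9 (mulh.MUL;and.ALU) dual
  cy7 -> i10,i11 (xor.ALU;ld.MEM) dual
  cy8 -> i12 (blt.BR) tail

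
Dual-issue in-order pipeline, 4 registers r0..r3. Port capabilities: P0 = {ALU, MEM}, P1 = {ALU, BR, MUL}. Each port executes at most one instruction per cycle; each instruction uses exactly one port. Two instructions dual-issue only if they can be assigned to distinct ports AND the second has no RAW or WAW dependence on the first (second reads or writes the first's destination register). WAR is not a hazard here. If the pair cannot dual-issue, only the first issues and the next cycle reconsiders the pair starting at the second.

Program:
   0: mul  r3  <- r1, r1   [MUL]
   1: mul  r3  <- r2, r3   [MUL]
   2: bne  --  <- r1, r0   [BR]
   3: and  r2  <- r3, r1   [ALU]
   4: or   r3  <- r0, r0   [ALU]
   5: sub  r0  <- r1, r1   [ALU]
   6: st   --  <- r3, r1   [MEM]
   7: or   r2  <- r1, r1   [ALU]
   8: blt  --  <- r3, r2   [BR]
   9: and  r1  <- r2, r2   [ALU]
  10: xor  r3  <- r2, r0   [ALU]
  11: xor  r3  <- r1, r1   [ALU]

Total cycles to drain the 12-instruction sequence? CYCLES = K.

CYCLES = 8

c0: i0 mul.MUL  no-port MUL/MUL
c1: i1 mul.MUL  no-port MUL/BR
c2: i2/i3 bne.BR+and.ALU  dual
c3: i4/i5 or.ALU+sub.ALU  dual
c4: i6/i7 st.MEM+or.ALU  dual
c5: i8/i9 blt.BR+and.ALU  dual
c6: i10 xor.ALU  WAW r3
c7: i11 xor.ALU  tail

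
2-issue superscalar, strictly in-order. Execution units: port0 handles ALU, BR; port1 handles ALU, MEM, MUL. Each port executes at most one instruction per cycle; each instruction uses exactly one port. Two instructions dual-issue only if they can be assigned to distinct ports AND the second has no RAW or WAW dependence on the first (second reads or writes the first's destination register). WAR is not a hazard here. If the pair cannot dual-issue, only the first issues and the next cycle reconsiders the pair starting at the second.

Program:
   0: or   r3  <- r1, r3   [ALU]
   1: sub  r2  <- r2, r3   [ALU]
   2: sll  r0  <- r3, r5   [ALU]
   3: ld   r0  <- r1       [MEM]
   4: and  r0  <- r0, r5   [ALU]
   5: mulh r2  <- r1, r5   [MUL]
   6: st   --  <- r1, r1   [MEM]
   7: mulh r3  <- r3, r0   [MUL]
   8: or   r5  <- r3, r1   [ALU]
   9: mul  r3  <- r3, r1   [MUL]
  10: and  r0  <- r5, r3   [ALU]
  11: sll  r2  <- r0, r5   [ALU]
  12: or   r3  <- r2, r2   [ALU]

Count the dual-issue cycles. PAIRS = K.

#0 head=0: or.ALU i0 RAW r3
#1 head=1: sub.ALU+sll.ALU i1,i2 2-wide
#2 head=3: ld.MEM i3 RAW+WAW r0
#3 head=4: and.ALU+mulh.MUL i4,i5 2-wide
#4 head=6: st.MEM i6 no-port MEM/MUL
#5 head=7: mulh.MUL i7 RAW r3
#6 head=8: or.ALU+mul.MUL i8,i9 2-wide
#7 head=10: and.ALU i10 RAW r0
#8 head=11: sll.ALU i11 RAW r2
#9 head=12: or.ALU i12 tail

PAIRS = 3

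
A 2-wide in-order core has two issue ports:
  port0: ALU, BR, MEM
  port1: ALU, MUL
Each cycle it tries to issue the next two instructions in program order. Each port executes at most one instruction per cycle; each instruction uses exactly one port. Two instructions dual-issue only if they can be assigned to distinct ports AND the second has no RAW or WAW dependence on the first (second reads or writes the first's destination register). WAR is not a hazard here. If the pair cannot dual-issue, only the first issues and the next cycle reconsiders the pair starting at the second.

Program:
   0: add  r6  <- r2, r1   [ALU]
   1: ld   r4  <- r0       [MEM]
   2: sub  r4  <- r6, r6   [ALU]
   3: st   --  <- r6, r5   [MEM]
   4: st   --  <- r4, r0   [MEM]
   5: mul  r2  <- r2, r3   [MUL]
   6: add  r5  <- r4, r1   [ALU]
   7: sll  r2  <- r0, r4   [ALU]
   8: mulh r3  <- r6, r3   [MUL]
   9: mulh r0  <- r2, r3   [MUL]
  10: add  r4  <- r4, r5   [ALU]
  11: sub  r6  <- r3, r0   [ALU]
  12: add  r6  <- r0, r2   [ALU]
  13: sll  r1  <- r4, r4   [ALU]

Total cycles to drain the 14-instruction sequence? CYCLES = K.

CYCLES = 8

  cy0 -> i0+i1 (add.ALU;ld.MEM) 2-wide
  cy1 -> i2+i3 (sub.ALU;st.MEM) 2-wide
  cy2 -> i4+i5 (st.MEM;mul.MUL) 2-wide
  cy3 -> i6+i7 (add.ALU;sll.ALU) 2-wide
  cy4 -> i8 (mulh.MUL) no-port MUL/MUL
  cy5 -> i9+i10 (mulh.MUL;add.ALU) 2-wide
  cy6 -> i11 (sub.ALU) WAW r6
  cy7 -> i12+i13 (add.ALU;sll.ALU) 2-wide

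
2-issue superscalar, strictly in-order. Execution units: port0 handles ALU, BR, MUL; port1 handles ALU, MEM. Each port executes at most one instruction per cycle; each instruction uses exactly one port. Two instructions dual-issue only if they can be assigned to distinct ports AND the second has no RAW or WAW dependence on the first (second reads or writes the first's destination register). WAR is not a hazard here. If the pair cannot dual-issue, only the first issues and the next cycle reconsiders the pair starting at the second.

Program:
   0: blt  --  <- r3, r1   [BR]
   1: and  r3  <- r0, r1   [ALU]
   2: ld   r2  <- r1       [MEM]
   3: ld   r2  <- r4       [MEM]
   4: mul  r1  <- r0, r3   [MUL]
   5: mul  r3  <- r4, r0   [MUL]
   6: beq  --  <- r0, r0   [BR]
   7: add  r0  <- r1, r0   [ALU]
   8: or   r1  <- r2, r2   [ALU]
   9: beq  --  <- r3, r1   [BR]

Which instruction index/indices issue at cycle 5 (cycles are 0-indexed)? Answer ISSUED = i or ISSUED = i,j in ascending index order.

ISSUED = 8

#0 head=0: blt/and i0,i1 pair
#1 head=2: ld i2 no-port MEM/MEM
#2 head=3: ld/mul i3,i4 pair
#3 head=5: mul i5 no-port MUL/BR
#4 head=6: beq/add i6,i7 pair
#5 head=8: or i8 RAW r1
#6 head=9: beq i9 tail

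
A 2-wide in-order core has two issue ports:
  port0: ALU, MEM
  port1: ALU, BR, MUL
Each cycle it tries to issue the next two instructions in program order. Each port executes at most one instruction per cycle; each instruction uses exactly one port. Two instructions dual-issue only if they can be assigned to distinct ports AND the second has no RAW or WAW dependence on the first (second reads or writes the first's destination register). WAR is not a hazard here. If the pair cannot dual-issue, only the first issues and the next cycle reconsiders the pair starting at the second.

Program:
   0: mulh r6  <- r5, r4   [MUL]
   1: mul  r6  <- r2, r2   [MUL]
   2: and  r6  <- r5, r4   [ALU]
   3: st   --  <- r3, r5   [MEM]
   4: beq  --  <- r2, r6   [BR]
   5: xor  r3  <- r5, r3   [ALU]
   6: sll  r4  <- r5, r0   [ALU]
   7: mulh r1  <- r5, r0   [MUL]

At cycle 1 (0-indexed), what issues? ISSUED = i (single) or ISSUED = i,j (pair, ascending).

ISSUED = 1

t=0 i0:mulh.MUL ; no-port MUL/MUL
t=1 i1:mul.MUL ; WAW r6
t=2 i2+i3:and.ALU/st.MEM ; 2-wide
t=3 i4+i5:beq.BR/xor.ALU ; 2-wide
t=4 i6+i7:sll.ALU/mulh.MUL ; 2-wide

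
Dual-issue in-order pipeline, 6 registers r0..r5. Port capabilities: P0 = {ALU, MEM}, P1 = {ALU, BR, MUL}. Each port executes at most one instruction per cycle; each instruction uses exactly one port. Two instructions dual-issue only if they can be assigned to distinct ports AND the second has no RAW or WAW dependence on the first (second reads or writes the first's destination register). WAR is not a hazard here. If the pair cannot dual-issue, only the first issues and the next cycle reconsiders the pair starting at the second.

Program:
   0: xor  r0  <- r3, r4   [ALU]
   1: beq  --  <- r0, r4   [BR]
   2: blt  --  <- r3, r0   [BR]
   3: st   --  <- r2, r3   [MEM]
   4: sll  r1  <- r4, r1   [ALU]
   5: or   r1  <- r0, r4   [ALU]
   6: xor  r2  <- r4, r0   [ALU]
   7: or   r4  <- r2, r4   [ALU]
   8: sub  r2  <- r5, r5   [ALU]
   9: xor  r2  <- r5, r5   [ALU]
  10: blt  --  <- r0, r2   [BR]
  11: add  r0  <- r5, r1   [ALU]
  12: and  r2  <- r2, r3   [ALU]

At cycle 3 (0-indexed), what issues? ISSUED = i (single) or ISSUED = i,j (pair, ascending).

ISSUED = 4

0. xor.ALU @i0  | RAW r0
1. beq.BR @i1  | no-port BR/BR
2. blt.BR;st.MEM @i2/i3  | pair
3. sll.ALU @i4  | WAW r1
4. or.ALU;xor.ALU @i5/i6  | pair
5. or.ALU;sub.ALU @i7/i8  | pair
6. xor.ALU @i9  | RAW r2
7. blt.BR;add.ALU @i10/i11  | pair
8. and.ALU @i12  | tail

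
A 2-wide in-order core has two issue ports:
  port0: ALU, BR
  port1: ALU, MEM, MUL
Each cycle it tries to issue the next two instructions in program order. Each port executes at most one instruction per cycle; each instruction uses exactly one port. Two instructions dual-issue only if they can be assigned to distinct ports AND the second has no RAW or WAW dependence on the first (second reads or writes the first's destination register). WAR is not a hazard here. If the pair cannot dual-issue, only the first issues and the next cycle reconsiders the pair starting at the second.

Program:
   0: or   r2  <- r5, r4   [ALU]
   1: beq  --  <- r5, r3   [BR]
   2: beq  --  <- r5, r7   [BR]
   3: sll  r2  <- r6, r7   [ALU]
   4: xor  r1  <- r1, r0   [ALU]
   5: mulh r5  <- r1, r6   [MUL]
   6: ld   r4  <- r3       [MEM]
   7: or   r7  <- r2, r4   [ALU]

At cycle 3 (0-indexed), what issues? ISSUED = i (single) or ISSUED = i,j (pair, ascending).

c0: i0+i1 or.ALU beq.BR  2-wide
c1: i2+i3 beq.BR sll.ALU  2-wide
c2: i4 xor.ALU  RAW r1
c3: i5 mulh.MUL  no-port MUL/MEM
c4: i6 ld.MEM  RAW r4
c5: i7 or.ALU  tail

ISSUED = 5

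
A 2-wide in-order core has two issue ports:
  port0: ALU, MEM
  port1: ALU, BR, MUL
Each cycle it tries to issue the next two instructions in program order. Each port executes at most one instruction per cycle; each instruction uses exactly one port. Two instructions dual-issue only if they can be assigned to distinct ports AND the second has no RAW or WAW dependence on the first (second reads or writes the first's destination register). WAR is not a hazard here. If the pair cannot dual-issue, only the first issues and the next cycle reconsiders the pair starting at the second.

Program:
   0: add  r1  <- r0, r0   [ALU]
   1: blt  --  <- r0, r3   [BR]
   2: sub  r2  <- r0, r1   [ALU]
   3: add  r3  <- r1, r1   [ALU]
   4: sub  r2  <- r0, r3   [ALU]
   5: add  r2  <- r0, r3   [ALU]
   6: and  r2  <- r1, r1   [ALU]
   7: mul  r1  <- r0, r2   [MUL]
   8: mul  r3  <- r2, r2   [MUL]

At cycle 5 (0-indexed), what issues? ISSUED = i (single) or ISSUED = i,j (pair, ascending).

[0] i0+i1  add.ALU+blt.BR  -- pair
[1] i2+i3  sub.ALU+add.ALU  -- pair
[2] i4  sub.ALU  -- WAW r2
[3] i5  add.ALU  -- WAW r2
[4] i6  and.ALU  -- RAW r2
[5] i7  mul.MUL  -- no-port MUL/MUL
[6] i8  mul.MUL  -- tail

ISSUED = 7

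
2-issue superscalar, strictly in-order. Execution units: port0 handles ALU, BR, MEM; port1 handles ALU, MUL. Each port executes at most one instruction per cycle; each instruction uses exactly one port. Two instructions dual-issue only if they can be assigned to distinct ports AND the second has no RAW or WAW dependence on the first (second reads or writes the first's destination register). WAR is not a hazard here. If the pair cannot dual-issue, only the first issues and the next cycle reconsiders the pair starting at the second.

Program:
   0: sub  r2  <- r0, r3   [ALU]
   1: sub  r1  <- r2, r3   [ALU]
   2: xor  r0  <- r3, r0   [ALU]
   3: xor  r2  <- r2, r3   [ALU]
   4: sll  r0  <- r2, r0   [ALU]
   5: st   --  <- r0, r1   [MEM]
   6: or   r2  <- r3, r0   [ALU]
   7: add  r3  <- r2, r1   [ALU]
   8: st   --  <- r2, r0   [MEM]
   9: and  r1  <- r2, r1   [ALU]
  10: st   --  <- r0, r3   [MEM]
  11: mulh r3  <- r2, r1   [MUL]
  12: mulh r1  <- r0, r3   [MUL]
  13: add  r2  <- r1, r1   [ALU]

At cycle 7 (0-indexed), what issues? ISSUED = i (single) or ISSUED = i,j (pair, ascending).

t=0 i0:sub.ALU ; RAW r2
t=1 i1/i2:sub.ALU+xor.ALU ; pair
t=2 i3:xor.ALU ; RAW r2
t=3 i4:sll.ALU ; RAW r0
t=4 i5/i6:st.MEM+or.ALU ; pair
t=5 i7/i8:add.ALU+st.MEM ; pair
t=6 i9/i10:and.ALU+st.MEM ; pair
t=7 i11:mulh.MUL ; no-port MUL/MUL
t=8 i12:mulh.MUL ; RAW r1
t=9 i13:add.ALU ; tail

ISSUED = 11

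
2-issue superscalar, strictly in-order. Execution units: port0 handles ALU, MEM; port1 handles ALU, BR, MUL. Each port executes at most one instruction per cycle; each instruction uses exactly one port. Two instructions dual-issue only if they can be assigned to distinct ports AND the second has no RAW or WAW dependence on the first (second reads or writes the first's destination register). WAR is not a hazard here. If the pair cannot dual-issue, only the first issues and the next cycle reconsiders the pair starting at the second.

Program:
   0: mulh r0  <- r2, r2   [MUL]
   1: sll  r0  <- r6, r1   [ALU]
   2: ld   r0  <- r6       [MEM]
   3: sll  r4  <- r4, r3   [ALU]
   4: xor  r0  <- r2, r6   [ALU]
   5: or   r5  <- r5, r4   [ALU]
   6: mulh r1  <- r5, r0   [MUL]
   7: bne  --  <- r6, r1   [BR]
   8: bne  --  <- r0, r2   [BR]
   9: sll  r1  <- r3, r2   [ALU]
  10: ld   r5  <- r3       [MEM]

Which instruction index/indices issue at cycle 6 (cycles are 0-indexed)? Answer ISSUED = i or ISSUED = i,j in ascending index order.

ISSUED = 8,9

  cy0 -> i0 (mulh) WAW r0
  cy1 -> i1 (sll) WAW r0
  cy2 -> i2+i3 (ld/sll) pair
  cy3 -> i4+i5 (xor/or) pair
  cy4 -> i6 (mulh) no-port MUL/BR
  cy5 -> i7 (bne) no-port BR/BR
  cy6 -> i8+i9 (bne/sll) pair
  cy7 -> i10 (ld) tail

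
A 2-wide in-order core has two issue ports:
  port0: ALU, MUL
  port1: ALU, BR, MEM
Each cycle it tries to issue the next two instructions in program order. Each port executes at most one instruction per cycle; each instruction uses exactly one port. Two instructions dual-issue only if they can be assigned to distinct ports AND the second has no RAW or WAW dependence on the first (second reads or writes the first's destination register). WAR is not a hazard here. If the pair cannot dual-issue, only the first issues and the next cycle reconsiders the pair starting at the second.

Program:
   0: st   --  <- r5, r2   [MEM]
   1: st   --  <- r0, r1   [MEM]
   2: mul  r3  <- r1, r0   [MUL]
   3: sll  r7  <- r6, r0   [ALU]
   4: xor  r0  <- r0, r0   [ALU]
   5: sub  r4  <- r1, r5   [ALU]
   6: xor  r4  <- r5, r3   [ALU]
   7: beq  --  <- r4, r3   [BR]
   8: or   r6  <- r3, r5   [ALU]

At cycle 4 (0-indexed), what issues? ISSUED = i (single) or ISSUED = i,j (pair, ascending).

ISSUED = 6

t=0 i0:st ; no-port MEM/MEM
t=1 i1&i2:st/mul ; dual
t=2 i3&i4:sll/xor ; dual
t=3 i5:sub ; WAW r4
t=4 i6:xor ; RAW r4
t=5 i7&i8:beq/or ; dual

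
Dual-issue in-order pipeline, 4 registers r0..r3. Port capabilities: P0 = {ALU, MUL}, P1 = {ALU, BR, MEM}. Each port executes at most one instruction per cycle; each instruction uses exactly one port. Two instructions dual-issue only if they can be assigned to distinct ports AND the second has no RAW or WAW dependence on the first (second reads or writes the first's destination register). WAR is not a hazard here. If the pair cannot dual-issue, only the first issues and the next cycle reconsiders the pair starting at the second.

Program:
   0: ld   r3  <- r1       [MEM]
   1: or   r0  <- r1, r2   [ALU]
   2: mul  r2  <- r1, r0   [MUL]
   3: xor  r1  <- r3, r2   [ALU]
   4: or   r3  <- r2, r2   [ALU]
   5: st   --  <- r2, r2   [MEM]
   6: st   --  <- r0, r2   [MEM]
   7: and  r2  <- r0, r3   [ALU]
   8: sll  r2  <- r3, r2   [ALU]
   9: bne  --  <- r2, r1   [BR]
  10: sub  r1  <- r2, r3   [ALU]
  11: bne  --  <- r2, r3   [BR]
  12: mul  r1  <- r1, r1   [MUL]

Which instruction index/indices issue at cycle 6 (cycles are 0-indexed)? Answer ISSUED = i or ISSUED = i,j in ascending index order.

ISSUED = 9,10

c0: i0/i1 ld+or  2-wide
c1: i2 mul  RAW r2
c2: i3/i4 xor+or  2-wide
c3: i5 st  no-port MEM/MEM
c4: i6/i7 st+and  2-wide
c5: i8 sll  RAW r2
c6: i9/i10 bne+sub  2-wide
c7: i11/i12 bne+mul  2-wide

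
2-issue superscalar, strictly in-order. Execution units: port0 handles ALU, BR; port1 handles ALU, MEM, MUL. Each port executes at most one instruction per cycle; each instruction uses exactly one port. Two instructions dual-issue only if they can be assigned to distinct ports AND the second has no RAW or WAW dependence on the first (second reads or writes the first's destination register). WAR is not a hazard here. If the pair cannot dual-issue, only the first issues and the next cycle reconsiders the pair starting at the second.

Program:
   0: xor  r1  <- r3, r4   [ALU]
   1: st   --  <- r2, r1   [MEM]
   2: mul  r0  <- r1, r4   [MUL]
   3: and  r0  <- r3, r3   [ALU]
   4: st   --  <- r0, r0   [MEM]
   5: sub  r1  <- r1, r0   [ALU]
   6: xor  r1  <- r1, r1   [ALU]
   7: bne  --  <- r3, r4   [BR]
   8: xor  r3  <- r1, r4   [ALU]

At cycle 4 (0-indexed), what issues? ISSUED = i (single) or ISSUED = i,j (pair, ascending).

t=0 i0:xor ; RAW r1
t=1 i1:st ; no-port MEM/MUL
t=2 i2:mul ; WAW r0
t=3 i3:and ; RAW r0
t=4 i4+i5:st;sub ; dual
t=5 i6+i7:xor;bne ; dual
t=6 i8:xor ; tail

ISSUED = 4,5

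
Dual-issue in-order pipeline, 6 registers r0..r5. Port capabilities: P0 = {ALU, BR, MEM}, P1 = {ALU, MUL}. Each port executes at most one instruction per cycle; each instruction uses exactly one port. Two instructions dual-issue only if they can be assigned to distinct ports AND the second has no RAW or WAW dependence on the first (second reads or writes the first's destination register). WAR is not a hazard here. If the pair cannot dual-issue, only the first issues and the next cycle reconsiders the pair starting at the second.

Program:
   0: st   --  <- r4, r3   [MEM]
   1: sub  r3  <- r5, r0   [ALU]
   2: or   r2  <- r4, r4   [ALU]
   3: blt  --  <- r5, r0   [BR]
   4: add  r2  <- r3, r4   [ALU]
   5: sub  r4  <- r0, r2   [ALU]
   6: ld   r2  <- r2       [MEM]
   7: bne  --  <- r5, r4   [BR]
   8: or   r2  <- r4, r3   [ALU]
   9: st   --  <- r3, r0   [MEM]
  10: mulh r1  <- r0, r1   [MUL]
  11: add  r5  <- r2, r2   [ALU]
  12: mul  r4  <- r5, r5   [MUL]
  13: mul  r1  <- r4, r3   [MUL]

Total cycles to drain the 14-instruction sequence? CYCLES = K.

[0] i0/i1  st+sub  -- dual
[1] i2/i3  or+blt  -- dual
[2] i4  add  -- RAW r2
[3] i5/i6  sub+ld  -- dual
[4] i7/i8  bne+or  -- dual
[5] i9/i10  st+mulh  -- dual
[6] i11  add  -- RAW r5
[7] i12  mul  -- no-port MUL/MUL
[8] i13  mul  -- tail

CYCLES = 9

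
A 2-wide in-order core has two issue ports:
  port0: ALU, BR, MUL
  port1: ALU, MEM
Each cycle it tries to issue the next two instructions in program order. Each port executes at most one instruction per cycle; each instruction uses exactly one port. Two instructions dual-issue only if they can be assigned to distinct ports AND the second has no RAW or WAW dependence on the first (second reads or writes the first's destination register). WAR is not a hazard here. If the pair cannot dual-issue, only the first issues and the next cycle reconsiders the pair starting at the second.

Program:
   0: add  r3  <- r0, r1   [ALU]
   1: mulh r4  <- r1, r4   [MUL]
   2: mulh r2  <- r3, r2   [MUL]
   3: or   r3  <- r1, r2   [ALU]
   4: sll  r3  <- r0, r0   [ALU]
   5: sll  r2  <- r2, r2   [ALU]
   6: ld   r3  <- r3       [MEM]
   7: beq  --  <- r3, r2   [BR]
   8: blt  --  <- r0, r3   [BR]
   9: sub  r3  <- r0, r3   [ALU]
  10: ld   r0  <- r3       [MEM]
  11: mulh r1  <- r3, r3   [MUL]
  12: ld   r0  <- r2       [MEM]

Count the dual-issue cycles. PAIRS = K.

[0] i0/i1  add.ALU/mulh.MUL  -- 2-wide
[1] i2  mulh.MUL  -- RAW r2
[2] i3  or.ALU  -- WAW r3
[3] i4/i5  sll.ALU/sll.ALU  -- 2-wide
[4] i6  ld.MEM  -- RAW r3
[5] i7  beq.BR  -- no-port BR/BR
[6] i8/i9  blt.BR/sub.ALU  -- 2-wide
[7] i10/i11  ld.MEM/mulh.MUL  -- 2-wide
[8] i12  ld.MEM  -- tail

PAIRS = 4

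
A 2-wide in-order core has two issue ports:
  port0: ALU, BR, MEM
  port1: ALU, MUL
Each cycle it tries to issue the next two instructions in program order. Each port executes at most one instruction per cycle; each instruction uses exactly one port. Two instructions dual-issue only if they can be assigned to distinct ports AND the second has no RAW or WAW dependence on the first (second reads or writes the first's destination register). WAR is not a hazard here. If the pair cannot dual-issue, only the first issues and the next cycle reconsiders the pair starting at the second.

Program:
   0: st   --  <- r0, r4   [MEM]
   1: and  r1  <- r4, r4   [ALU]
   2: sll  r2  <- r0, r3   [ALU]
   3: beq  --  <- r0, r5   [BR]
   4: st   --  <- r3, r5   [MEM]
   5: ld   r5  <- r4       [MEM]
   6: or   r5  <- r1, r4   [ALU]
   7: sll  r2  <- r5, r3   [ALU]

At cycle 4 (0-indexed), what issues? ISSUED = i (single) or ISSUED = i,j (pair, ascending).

[0] i0,i1  st.MEM+and.ALU  -- 2-wide
[1] i2,i3  sll.ALU+beq.BR  -- 2-wide
[2] i4  st.MEM  -- no-port MEM/MEM
[3] i5  ld.MEM  -- WAW r5
[4] i6  or.ALU  -- RAW r5
[5] i7  sll.ALU  -- tail

ISSUED = 6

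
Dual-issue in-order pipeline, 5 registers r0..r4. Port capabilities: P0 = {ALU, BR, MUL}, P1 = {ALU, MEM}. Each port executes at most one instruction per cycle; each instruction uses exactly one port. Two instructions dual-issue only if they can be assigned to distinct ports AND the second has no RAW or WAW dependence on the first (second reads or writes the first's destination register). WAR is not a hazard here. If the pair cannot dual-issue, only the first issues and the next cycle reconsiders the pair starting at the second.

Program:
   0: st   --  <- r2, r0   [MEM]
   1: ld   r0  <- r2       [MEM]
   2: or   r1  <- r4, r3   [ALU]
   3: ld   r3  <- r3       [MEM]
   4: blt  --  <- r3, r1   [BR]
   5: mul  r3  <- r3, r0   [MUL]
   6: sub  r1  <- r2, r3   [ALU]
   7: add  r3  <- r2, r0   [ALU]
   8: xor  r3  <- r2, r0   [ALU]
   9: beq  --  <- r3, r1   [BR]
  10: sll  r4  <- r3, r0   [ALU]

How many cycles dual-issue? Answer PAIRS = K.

t=0 i0:st ; no-port MEM/MEM
t=1 i1,i2:ld/or ; pair
t=2 i3:ld ; RAW r3
t=3 i4:blt ; no-port BR/MUL
t=4 i5:mul ; RAW r3
t=5 i6,i7:sub/add ; pair
t=6 i8:xor ; RAW r3
t=7 i9,i10:beq/sll ; pair

PAIRS = 3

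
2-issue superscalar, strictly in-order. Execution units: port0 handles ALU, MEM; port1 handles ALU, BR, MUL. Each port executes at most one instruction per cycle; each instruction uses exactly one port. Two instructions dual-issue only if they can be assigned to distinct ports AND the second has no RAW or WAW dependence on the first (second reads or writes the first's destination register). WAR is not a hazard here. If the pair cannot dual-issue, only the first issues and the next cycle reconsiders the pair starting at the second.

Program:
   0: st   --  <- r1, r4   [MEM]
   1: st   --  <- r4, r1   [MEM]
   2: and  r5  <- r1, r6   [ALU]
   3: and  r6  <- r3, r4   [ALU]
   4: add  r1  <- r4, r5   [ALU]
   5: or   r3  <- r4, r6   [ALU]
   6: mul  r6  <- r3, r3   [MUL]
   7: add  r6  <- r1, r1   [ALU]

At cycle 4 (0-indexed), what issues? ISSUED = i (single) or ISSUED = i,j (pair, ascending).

  cy0 -> i0 (st.MEM) no-port MEM/MEM
  cy1 -> i1+i2 (st.MEM+and.ALU) 2-wide
  cy2 -> i3+i4 (and.ALU+add.ALU) 2-wide
  cy3 -> i5 (or.ALU) RAW r3
  cy4 -> i6 (mul.MUL) WAW r6
  cy5 -> i7 (add.ALU) tail

ISSUED = 6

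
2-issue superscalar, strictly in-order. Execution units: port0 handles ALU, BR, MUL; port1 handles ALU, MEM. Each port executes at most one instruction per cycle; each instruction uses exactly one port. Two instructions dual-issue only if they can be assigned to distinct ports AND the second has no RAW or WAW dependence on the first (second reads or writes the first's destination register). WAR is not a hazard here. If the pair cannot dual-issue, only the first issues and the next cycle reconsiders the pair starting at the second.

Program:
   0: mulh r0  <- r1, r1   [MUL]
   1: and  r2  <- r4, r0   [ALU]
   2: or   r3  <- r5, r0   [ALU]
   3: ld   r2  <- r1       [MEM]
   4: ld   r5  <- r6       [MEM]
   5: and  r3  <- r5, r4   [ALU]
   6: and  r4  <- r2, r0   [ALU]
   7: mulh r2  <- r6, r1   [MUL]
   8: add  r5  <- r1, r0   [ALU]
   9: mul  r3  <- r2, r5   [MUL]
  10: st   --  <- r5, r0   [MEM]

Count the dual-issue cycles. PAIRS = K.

c0: i0 mulh.MUL  RAW r0
c1: i1&i2 and.ALU+or.ALU  dual
c2: i3 ld.MEM  no-port MEM/MEM
c3: i4 ld.MEM  RAW r5
c4: i5&i6 and.ALU+and.ALU  dual
c5: i7&i8 mulh.MUL+add.ALU  dual
c6: i9&i10 mul.MUL+st.MEM  dual

PAIRS = 4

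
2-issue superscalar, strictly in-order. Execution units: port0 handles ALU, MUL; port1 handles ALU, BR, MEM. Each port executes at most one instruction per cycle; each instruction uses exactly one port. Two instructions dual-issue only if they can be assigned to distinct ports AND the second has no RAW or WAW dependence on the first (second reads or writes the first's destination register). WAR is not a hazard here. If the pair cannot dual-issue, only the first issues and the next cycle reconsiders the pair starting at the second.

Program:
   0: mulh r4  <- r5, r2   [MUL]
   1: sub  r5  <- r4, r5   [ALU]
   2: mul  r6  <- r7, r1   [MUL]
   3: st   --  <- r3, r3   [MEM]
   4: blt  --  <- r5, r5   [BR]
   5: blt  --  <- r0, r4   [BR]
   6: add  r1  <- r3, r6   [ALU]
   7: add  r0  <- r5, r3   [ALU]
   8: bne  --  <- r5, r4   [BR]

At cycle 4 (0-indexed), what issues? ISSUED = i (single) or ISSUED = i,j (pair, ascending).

0. mulh.MUL @i0  | RAW r4
1. sub.ALU/mul.MUL @i1/i2  | dual
2. st.MEM @i3  | no-port MEM/BR
3. blt.BR @i4  | no-port BR/BR
4. blt.BR/add.ALU @i5/i6  | dual
5. add.ALU/bne.BR @i7/i8  | dual

ISSUED = 5,6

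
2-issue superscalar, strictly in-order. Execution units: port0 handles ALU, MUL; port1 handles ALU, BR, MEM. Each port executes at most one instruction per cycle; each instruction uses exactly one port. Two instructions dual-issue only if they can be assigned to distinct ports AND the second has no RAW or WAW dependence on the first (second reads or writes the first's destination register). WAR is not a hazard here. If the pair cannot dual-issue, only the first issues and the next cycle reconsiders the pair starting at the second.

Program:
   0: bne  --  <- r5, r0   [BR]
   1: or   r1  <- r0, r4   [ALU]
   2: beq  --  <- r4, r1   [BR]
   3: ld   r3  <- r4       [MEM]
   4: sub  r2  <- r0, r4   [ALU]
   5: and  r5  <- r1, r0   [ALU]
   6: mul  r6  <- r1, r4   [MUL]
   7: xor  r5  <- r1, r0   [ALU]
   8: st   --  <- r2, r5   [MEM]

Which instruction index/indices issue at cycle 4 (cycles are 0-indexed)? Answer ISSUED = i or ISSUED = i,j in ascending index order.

0. bne;or @i0,i1  | dual
1. beq @i2  | no-port BR/MEM
2. ld;sub @i3,i4  | dual
3. and;mul @i5,i6  | dual
4. xor @i7  | RAW r5
5. st @i8  | tail

ISSUED = 7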